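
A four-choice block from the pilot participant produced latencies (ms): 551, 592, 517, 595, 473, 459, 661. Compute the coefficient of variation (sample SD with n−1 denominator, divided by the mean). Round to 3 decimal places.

0.132

n = 7, Σ = 3848, M = 549.7143
Σ(x−M)² = 31409.429; s = √(31409.429/6) = 72.3526
CV = 72.3526 / 549.7143 = 0.13162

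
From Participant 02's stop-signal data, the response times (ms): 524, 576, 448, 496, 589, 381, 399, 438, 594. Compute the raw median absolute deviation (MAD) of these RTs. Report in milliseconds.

Sorted: 381, 399, 438, 448, 496, 524, 576, 589, 594 → median = 496
|x − 496|: 28, 80, 48, 0, 93, 115, 97, 58, 98
Sorted deviations: 0, 28, 48, 58, 80, 93, 97, 98, 115 → MAD = 80

80 ms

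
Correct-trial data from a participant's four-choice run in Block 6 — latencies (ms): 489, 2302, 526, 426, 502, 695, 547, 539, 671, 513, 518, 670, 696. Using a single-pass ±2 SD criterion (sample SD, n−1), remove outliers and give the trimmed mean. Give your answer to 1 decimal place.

566.0 ms

n = 13, ΣRT = 9094, M = 699.538
Σ(x−M)² = 2874683.23; s = √(2874683.23/12) = 489.446
Cutoffs: 699.538 ± 2·489.446 → [-279.4, 1678.4]
Outside: 2302 → excluded.
Retained (n=12): Σ = 6792, mean = 6792/12 = 566.000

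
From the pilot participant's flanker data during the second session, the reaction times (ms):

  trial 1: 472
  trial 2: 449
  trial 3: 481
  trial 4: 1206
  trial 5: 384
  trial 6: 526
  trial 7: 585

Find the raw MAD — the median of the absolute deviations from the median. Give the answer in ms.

Sorted: 384, 449, 472, 481, 526, 585, 1206 → median = 481
|x − 481|: 9, 32, 0, 725, 97, 45, 104
Sorted deviations: 0, 9, 32, 45, 97, 104, 725 → MAD = 45

45 ms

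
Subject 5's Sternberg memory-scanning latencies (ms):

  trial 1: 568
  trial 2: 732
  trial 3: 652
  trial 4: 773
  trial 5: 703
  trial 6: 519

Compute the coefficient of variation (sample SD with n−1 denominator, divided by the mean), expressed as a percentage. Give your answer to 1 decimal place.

n = 6, Σ = 3947, M = 657.8333
Σ(x−M)² = 48182.833; s = √(48182.833/5) = 98.1660
CV = 98.1660 / 657.8333 = 0.14923 = 14.923%

14.9%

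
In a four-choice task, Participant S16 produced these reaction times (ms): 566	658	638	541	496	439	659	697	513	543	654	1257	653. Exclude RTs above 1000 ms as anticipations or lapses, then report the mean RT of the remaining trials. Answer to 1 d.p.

Excluded: 1257
Retained (n=12): Σ = 7057
Mean = 7057/12 = 588.0833

588.1 ms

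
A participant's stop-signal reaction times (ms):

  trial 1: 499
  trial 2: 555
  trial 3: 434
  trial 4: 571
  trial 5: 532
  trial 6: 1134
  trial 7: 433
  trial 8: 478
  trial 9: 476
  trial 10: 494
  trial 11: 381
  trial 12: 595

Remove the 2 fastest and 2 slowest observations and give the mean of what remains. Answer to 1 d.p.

Sorted: 381, 433, 434, 476, 478, 494, 499, 532, 555, 571, 595, 1134
Drop lowest 2 (381, 433) and highest 2 (595, 1134)
Remaining (n=8): Σ = 4039, mean = 4039/8 = 504.875

504.9 ms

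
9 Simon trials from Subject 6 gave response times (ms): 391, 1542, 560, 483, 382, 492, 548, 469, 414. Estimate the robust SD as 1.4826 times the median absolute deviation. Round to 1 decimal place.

102.3 ms

Sorted: 382, 391, 414, 469, 483, 492, 548, 560, 1542 → median = 483
|x − 483| sorted: 0, 9, 14, 65, 69, 77, 92, 101, 1059 → MAD = 69
Robust SD ≈ 1.4826 × 69 = 102.299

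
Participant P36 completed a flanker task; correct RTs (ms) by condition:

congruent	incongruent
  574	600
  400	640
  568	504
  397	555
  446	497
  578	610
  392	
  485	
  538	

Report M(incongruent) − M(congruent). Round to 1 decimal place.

81.2 ms

M(congruent) = 4378/9 = 486.444
M(incongruent) = 3406/6 = 567.667
Difference = 567.667 − 486.444 = 81.222 ms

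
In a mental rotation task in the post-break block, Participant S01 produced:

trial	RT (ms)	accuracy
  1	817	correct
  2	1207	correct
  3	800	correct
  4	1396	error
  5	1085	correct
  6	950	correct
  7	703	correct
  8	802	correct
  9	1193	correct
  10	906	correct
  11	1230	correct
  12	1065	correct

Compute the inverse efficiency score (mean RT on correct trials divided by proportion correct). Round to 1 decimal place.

Correct trials (n=11): 817, 1207, 800, 1085, 950, 703, 802, 1193, 906, 1230, 1065
Mean correct RT = 10758/11 = 978.0000 ms
Proportion correct = 11/12
IES = 978.0000 / (11/12) = 1066.909 ms

1066.9 ms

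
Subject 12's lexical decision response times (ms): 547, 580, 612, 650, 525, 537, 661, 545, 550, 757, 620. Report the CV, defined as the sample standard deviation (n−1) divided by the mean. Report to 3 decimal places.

0.118

n = 11, Σ = 6584, M = 598.5455
Σ(x−M)² = 49718.727; s = √(49718.727/10) = 70.5115
CV = 70.5115 / 598.5455 = 0.11780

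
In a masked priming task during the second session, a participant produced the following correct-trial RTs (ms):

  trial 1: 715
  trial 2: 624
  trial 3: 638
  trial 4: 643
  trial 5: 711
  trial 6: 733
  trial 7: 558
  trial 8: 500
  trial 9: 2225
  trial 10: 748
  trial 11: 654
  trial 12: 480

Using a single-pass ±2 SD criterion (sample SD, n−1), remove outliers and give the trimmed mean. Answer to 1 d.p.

n = 12, ΣRT = 9229, M = 769.083
Σ(x−M)² = 2395642.92; s = √(2395642.92/11) = 466.675
Cutoffs: 769.083 ± 2·466.675 → [-164.3, 1702.4]
Outside: 2225 → excluded.
Retained (n=11): Σ = 7004, mean = 7004/11 = 636.727

636.7 ms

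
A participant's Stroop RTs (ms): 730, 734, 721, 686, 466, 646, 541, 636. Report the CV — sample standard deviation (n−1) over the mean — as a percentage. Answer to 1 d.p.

15.0%

n = 8, Σ = 5160, M = 645.0000
Σ(x−M)² = 65542.000; s = √(65542.000/7) = 96.7633
CV = 96.7633 / 645.0000 = 0.15002 = 15.002%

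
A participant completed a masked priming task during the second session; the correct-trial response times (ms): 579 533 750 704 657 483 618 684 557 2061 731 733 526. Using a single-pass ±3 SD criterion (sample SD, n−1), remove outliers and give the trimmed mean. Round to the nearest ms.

630 ms

n = 13, ΣRT = 9616, M = 739.692
Σ(x−M)² = 1985578.77; s = √(1985578.77/12) = 406.774
Cutoffs: 739.692 ± 3·406.774 → [-480.6, 1960.0]
Outside: 2061 → excluded.
Retained (n=12): Σ = 7555, mean = 7555/12 = 629.583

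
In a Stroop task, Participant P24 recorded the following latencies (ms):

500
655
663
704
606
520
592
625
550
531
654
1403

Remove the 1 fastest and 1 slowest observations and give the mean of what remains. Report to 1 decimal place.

610.0 ms

Sorted: 500, 520, 531, 550, 592, 606, 625, 654, 655, 663, 704, 1403
Drop lowest 1 (500) and highest 1 (1403)
Remaining (n=10): Σ = 6100, mean = 6100/10 = 610.000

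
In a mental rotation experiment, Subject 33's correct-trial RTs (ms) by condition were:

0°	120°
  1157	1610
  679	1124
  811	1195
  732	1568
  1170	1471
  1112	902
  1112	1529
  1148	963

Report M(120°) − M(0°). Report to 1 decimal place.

M(0°) = 7921/8 = 990.125
M(120°) = 10362/8 = 1295.250
Difference = 1295.250 − 990.125 = 305.125 ms

305.1 ms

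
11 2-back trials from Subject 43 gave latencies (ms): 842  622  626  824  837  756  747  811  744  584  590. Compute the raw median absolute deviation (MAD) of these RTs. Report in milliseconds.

Sorted: 584, 590, 622, 626, 744, 747, 756, 811, 824, 837, 842 → median = 747
|x − 747|: 95, 125, 121, 77, 90, 9, 0, 64, 3, 163, 157
Sorted deviations: 0, 3, 9, 64, 77, 90, 95, 121, 125, 157, 163 → MAD = 90

90 ms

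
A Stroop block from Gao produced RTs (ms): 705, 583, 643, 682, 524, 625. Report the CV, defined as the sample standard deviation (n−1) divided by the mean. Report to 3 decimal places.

0.106

n = 6, Σ = 3762, M = 627.0000
Σ(x−M)² = 21914.000; s = √(21914.000/5) = 66.2027
CV = 66.2027 / 627.0000 = 0.10559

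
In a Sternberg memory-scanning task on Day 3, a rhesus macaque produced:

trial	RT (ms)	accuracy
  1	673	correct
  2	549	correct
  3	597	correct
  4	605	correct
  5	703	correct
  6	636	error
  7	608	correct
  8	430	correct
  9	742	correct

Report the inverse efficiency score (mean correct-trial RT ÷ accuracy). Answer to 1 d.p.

Correct trials (n=8): 673, 549, 597, 605, 703, 608, 430, 742
Mean correct RT = 4907/8 = 613.3750 ms
Proportion correct = 8/9
IES = 613.3750 / (8/9) = 690.047 ms

690.0 ms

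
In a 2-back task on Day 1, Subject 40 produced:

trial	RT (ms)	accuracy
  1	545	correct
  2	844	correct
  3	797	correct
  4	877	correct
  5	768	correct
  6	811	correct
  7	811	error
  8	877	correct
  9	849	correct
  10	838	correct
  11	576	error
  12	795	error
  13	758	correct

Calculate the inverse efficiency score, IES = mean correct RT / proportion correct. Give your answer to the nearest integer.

1035 ms

Correct trials (n=10): 545, 844, 797, 877, 768, 811, 877, 849, 838, 758
Mean correct RT = 7964/10 = 796.4000 ms
Proportion correct = 10/13
IES = 796.4000 / (10/13) = 1035.320 ms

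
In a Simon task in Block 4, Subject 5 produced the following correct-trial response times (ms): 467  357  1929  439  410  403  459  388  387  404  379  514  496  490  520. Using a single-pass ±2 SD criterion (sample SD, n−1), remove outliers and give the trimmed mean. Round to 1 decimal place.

n = 15, ΣRT = 8042, M = 536.133
Σ(x−M)² = 2116787.73; s = √(2116787.73/14) = 388.843
Cutoffs: 536.133 ± 2·388.843 → [-241.6, 1313.8]
Outside: 1929 → excluded.
Retained (n=14): Σ = 6113, mean = 6113/14 = 436.643

436.6 ms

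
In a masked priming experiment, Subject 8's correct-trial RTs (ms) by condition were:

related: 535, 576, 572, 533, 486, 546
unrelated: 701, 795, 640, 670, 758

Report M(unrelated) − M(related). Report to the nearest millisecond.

171 ms

M(related) = 3248/6 = 541.333
M(unrelated) = 3564/5 = 712.800
Difference = 712.800 − 541.333 = 171.467 ms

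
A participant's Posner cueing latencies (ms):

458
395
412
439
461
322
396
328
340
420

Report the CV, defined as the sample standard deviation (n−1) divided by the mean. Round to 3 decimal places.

0.130

n = 10, Σ = 3971, M = 397.1000
Σ(x−M)² = 23974.900; s = √(23974.900/9) = 51.6128
CV = 51.6128 / 397.1000 = 0.12997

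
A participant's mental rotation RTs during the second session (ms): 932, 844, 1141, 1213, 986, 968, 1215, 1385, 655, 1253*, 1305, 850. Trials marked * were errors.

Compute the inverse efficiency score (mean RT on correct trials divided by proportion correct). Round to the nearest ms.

1140 ms

Correct trials (n=11): 932, 844, 1141, 1213, 986, 968, 1215, 1385, 655, 1305, 850
Mean correct RT = 11494/11 = 1044.9091 ms
Proportion correct = 11/12
IES = 1044.9091 / (11/12) = 1139.901 ms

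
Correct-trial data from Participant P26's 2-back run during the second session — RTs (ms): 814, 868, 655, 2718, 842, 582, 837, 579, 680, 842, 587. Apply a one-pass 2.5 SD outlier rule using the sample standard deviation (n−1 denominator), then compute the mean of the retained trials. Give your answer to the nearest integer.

729 ms

n = 11, ΣRT = 10004, M = 909.455
Σ(x−M)² = 3733816.73; s = √(3733816.73/10) = 611.050
Cutoffs: 909.455 ± 2.5·611.050 → [-618.2, 2437.1]
Outside: 2718 → excluded.
Retained (n=10): Σ = 7286, mean = 7286/10 = 728.600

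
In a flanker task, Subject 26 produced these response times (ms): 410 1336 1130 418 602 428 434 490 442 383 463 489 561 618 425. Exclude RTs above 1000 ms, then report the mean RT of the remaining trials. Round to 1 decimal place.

474.1 ms

Excluded: 1130, 1336
Retained (n=13): Σ = 6163
Mean = 6163/13 = 474.0769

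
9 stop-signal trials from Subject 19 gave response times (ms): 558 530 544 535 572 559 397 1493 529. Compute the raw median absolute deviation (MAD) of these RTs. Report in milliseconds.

Sorted: 397, 529, 530, 535, 544, 558, 559, 572, 1493 → median = 544
|x − 544|: 14, 14, 0, 9, 28, 15, 147, 949, 15
Sorted deviations: 0, 9, 14, 14, 15, 15, 28, 147, 949 → MAD = 15

15 ms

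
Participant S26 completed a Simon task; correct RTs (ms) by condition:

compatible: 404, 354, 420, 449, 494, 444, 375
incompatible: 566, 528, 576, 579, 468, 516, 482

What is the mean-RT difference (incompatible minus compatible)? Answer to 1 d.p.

M(compatible) = 2940/7 = 420.000
M(incompatible) = 3715/7 = 530.714
Difference = 530.714 − 420.000 = 110.714 ms

110.7 ms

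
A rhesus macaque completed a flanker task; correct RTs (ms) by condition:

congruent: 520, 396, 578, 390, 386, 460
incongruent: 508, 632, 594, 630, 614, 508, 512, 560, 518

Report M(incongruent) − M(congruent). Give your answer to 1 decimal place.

M(congruent) = 2730/6 = 455.000
M(incongruent) = 5076/9 = 564.000
Difference = 564.000 − 455.000 = 109.000 ms

109.0 ms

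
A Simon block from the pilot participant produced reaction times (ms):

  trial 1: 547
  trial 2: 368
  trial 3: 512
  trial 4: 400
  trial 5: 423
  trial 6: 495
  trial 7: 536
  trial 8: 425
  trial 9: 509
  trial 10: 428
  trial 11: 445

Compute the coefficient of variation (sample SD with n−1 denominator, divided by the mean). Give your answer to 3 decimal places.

0.129

n = 11, Σ = 5088, M = 462.5455
Σ(x−M)² = 35510.727; s = √(35510.727/10) = 59.5909
CV = 59.5909 / 462.5455 = 0.12883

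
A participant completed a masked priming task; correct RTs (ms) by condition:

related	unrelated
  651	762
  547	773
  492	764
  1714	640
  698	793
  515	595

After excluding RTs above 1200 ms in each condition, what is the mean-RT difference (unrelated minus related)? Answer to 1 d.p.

140.6 ms

related: exclude 1714
M(related) = 2903/5 = 580.600
M(unrelated) = 4327/6 = 721.167
Difference = 721.167 − 580.600 = 140.567 ms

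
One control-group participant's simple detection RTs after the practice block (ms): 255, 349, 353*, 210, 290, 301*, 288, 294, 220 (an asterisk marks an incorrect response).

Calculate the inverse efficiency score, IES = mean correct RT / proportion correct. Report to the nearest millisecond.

350 ms

Correct trials (n=7): 255, 349, 210, 290, 288, 294, 220
Mean correct RT = 1906/7 = 272.2857 ms
Proportion correct = 7/9
IES = 272.2857 / (7/9) = 350.082 ms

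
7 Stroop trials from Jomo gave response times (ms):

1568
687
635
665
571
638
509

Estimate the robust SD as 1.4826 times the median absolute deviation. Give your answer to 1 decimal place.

Sorted: 509, 571, 635, 638, 665, 687, 1568 → median = 638
|x − 638| sorted: 0, 3, 27, 49, 67, 129, 930 → MAD = 49
Robust SD ≈ 1.4826 × 49 = 72.647

72.6 ms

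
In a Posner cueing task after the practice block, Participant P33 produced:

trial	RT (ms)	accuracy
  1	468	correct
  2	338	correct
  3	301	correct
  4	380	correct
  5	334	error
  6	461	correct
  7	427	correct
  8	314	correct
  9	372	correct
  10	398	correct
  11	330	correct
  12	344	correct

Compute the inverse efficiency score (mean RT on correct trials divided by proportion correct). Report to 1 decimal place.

409.9 ms

Correct trials (n=11): 468, 338, 301, 380, 461, 427, 314, 372, 398, 330, 344
Mean correct RT = 4133/11 = 375.7273 ms
Proportion correct = 11/12
IES = 375.7273 / (11/12) = 409.884 ms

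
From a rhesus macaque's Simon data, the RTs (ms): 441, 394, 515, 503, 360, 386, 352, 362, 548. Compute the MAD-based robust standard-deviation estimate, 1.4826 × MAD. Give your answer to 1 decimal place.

62.3 ms

Sorted: 352, 360, 362, 386, 394, 441, 503, 515, 548 → median = 394
|x − 394| sorted: 0, 8, 32, 34, 42, 47, 109, 121, 154 → MAD = 42
Robust SD ≈ 1.4826 × 42 = 62.269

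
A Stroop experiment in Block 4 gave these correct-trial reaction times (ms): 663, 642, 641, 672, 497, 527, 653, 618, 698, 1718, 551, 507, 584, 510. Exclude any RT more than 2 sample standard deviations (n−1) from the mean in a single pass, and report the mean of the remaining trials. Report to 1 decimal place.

n = 14, ΣRT = 9481, M = 677.214
Σ(x−M)² = 1227134.36; s = √(1227134.36/13) = 307.238
Cutoffs: 677.214 ± 2·307.238 → [62.7, 1291.7]
Outside: 1718 → excluded.
Retained (n=13): Σ = 7763, mean = 7763/13 = 597.154

597.2 ms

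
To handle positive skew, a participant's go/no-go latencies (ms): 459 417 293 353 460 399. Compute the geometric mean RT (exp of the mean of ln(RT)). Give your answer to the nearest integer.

392 ms

ln(RT): 6.1291, 6.0331, 5.6802, 5.8665, 6.1312, 5.9890
Mean ln(RT) = 35.8290/6 = 5.97149
Geometric mean = exp(5.97149) = 392.09 ms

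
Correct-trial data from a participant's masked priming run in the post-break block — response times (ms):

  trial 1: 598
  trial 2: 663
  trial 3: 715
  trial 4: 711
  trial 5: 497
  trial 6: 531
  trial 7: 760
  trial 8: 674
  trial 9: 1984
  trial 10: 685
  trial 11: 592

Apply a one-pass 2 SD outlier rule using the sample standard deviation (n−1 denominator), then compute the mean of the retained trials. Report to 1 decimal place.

n = 11, ΣRT = 8410, M = 764.545
Σ(x−M)² = 1700882.73; s = √(1700882.73/10) = 412.418
Cutoffs: 764.545 ± 2·412.418 → [-60.3, 1589.4]
Outside: 1984 → excluded.
Retained (n=10): Σ = 6426, mean = 6426/10 = 642.600

642.6 ms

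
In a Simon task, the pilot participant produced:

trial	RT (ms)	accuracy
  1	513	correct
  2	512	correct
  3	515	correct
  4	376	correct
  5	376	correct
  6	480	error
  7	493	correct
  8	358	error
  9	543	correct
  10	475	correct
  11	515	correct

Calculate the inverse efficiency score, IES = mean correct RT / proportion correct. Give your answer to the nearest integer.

586 ms

Correct trials (n=9): 513, 512, 515, 376, 376, 493, 543, 475, 515
Mean correct RT = 4318/9 = 479.7778 ms
Proportion correct = 9/11
IES = 479.7778 / (9/11) = 586.395 ms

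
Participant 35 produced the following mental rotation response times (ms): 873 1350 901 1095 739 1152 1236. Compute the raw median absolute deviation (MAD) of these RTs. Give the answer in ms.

Sorted: 739, 873, 901, 1095, 1152, 1236, 1350 → median = 1095
|x − 1095|: 222, 255, 194, 0, 356, 57, 141
Sorted deviations: 0, 57, 141, 194, 222, 255, 356 → MAD = 194

194 ms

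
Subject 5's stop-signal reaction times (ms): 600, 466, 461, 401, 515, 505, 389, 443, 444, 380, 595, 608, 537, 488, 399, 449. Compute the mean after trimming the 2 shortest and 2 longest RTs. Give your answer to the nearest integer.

475 ms

Sorted: 380, 389, 399, 401, 443, 444, 449, 461, 466, 488, 505, 515, 537, 595, 600, 608
Drop lowest 2 (380, 389) and highest 2 (600, 608)
Remaining (n=12): Σ = 5703, mean = 5703/12 = 475.250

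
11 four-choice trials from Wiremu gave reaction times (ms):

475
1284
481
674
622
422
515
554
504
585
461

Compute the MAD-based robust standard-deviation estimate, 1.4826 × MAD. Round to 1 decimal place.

80.1 ms

Sorted: 422, 461, 475, 481, 504, 515, 554, 585, 622, 674, 1284 → median = 515
|x − 515| sorted: 0, 11, 34, 39, 40, 54, 70, 93, 107, 159, 769 → MAD = 54
Robust SD ≈ 1.4826 × 54 = 80.060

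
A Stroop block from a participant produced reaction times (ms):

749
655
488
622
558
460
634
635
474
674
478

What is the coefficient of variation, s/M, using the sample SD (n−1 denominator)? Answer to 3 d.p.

0.167

n = 11, Σ = 6427, M = 584.2727
Σ(x−M)² = 95514.182; s = √(95514.182/10) = 97.7314
CV = 97.7314 / 584.2727 = 0.16727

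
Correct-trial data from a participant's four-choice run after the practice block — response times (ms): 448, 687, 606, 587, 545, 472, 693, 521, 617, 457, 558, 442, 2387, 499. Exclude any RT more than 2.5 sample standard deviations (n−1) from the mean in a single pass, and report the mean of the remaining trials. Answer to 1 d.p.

548.6 ms

n = 14, ΣRT = 9519, M = 679.929
Σ(x−M)² = 3226772.93; s = √(3226772.93/13) = 498.210
Cutoffs: 679.929 ± 2.5·498.210 → [-565.6, 1925.5]
Outside: 2387 → excluded.
Retained (n=13): Σ = 7132, mean = 7132/13 = 548.615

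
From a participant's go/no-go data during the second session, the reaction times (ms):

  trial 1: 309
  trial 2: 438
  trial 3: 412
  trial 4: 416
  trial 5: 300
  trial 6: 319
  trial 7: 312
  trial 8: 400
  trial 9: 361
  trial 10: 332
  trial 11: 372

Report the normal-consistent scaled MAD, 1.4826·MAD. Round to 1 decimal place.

72.6 ms

Sorted: 300, 309, 312, 319, 332, 361, 372, 400, 412, 416, 438 → median = 361
|x − 361| sorted: 0, 11, 29, 39, 42, 49, 51, 52, 55, 61, 77 → MAD = 49
Robust SD ≈ 1.4826 × 49 = 72.647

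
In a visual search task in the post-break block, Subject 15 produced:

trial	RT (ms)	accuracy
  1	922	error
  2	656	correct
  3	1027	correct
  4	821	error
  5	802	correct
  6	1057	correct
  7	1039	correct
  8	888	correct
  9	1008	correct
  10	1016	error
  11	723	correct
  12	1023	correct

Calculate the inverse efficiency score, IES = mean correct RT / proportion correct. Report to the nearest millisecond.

1218 ms

Correct trials (n=9): 656, 1027, 802, 1057, 1039, 888, 1008, 723, 1023
Mean correct RT = 8223/9 = 913.6667 ms
Proportion correct = 9/12
IES = 913.6667 / (9/12) = 1218.222 ms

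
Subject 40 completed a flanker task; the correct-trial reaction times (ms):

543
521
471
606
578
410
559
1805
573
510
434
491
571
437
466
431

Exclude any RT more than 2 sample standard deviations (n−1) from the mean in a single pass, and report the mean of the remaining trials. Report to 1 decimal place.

506.7 ms

n = 16, ΣRT = 9406, M = 587.875
Σ(x−M)² = 1636297.75; s = √(1636297.75/15) = 330.282
Cutoffs: 587.875 ± 2·330.282 → [-72.7, 1248.4]
Outside: 1805 → excluded.
Retained (n=15): Σ = 7601, mean = 7601/15 = 506.733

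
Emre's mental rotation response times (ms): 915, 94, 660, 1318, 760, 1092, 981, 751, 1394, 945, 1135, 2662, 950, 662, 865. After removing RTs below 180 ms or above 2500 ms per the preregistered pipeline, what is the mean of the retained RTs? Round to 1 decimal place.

Excluded: 94, 2662
Retained (n=13): Σ = 12428
Mean = 12428/13 = 956.0000

956.0 ms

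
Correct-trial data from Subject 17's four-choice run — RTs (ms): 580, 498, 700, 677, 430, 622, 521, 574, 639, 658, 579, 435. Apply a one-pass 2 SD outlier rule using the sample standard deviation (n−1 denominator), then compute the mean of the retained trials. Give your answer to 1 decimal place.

576.1 ms

n = 12, ΣRT = 6913, M = 576.083
Σ(x−M)² = 88720.92; s = √(88720.92/11) = 89.808
Cutoffs: 576.083 ± 2·89.808 → [396.5, 755.7]
No RTs fall outside the cutoffs; all 12 retained. Mean = 6913/12 = 576.083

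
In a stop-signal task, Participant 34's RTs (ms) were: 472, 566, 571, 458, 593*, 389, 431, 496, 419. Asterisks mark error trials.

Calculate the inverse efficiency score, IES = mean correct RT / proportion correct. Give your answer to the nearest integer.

535 ms

Correct trials (n=8): 472, 566, 571, 458, 389, 431, 496, 419
Mean correct RT = 3802/8 = 475.2500 ms
Proportion correct = 8/9
IES = 475.2500 / (8/9) = 534.656 ms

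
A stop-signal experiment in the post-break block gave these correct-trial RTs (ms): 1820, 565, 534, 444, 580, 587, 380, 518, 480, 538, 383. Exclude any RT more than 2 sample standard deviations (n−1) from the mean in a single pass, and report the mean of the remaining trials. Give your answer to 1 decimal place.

n = 11, ΣRT = 6829, M = 620.818
Σ(x−M)² = 1634575.64; s = √(1634575.64/10) = 404.299
Cutoffs: 620.818 ± 2·404.299 → [-187.8, 1429.4]
Outside: 1820 → excluded.
Retained (n=10): Σ = 5009, mean = 5009/10 = 500.900

500.9 ms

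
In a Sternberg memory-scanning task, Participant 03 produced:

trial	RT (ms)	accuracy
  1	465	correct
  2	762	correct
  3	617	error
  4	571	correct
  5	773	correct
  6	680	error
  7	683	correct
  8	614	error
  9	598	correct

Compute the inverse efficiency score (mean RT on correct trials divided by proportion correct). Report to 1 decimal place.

Correct trials (n=6): 465, 762, 571, 773, 683, 598
Mean correct RT = 3852/6 = 642.0000 ms
Proportion correct = 6/9
IES = 642.0000 / (6/9) = 963.000 ms

963.0 ms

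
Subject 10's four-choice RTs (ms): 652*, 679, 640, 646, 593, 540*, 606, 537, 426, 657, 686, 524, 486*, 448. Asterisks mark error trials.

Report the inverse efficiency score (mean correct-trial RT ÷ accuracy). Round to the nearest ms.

745 ms

Correct trials (n=11): 679, 640, 646, 593, 606, 537, 426, 657, 686, 524, 448
Mean correct RT = 6442/11 = 585.6364 ms
Proportion correct = 11/14
IES = 585.6364 / (11/14) = 745.355 ms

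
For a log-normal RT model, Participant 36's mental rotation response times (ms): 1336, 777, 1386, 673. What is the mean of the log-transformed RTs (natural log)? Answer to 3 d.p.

6.900

ln(RT): 7.1974, 6.6554, 7.2342, 6.5117
Σ ln(RT) = 27.5988
Mean = 27.5988/4 = 6.89970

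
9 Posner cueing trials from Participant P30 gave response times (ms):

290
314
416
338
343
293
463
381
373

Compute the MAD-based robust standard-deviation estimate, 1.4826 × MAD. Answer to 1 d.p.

Sorted: 290, 293, 314, 338, 343, 373, 381, 416, 463 → median = 343
|x − 343| sorted: 0, 5, 29, 30, 38, 50, 53, 73, 120 → MAD = 38
Robust SD ≈ 1.4826 × 38 = 56.339

56.3 ms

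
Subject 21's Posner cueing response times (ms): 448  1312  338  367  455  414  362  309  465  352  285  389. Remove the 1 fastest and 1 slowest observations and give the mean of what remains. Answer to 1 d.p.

389.9 ms

Sorted: 285, 309, 338, 352, 362, 367, 389, 414, 448, 455, 465, 1312
Drop lowest 1 (285) and highest 1 (1312)
Remaining (n=10): Σ = 3899, mean = 3899/10 = 389.900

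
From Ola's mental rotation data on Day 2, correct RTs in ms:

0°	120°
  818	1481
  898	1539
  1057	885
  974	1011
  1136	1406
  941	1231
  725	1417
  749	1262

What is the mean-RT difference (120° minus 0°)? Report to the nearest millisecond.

367 ms

M(0°) = 7298/8 = 912.250
M(120°) = 10232/8 = 1279.000
Difference = 1279.000 − 912.250 = 366.750 ms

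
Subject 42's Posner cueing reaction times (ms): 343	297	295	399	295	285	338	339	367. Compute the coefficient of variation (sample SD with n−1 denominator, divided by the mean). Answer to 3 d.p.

0.118

n = 9, Σ = 2958, M = 328.6667
Σ(x−M)² = 11992.000; s = √(11992.000/8) = 38.7169
CV = 38.7169 / 328.6667 = 0.11780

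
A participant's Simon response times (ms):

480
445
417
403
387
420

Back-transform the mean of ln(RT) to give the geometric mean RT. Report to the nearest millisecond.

ln(RT): 6.1738, 6.0981, 6.0331, 5.9989, 5.9584, 6.0403
Mean ln(RT) = 36.3026/6 = 6.05043
Geometric mean = exp(6.05043) = 424.29 ms

424 ms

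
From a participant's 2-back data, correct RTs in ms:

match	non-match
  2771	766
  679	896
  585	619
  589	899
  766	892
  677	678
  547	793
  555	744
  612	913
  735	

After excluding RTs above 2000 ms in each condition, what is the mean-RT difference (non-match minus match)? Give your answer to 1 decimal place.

match: exclude 2771
M(match) = 5745/9 = 638.333
M(non-match) = 7200/9 = 800.000
Difference = 800.000 − 638.333 = 161.667 ms

161.7 ms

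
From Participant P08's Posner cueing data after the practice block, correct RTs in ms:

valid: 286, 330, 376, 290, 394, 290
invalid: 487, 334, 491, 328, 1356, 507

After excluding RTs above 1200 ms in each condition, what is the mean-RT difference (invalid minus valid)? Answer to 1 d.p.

invalid: exclude 1356
M(valid) = 1966/6 = 327.667
M(invalid) = 2147/5 = 429.400
Difference = 429.400 − 327.667 = 101.733 ms

101.7 ms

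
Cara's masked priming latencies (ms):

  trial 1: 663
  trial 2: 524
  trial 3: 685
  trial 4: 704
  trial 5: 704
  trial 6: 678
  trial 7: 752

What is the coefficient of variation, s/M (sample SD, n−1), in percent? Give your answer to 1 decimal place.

10.6%

n = 7, Σ = 4710, M = 672.8571
Σ(x−M)² = 30632.857; s = √(30632.857/6) = 71.4526
CV = 71.4526 / 672.8571 = 0.10619 = 10.619%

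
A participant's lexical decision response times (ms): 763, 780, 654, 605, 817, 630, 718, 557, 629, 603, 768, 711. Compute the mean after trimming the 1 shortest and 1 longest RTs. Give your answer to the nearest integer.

686 ms

Sorted: 557, 603, 605, 629, 630, 654, 711, 718, 763, 768, 780, 817
Drop lowest 1 (557) and highest 1 (817)
Remaining (n=10): Σ = 6861, mean = 6861/10 = 686.100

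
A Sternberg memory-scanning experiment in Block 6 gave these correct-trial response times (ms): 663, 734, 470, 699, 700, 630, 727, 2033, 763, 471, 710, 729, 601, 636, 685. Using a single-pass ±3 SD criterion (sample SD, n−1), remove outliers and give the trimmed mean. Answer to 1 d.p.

658.4 ms

n = 15, ΣRT = 11251, M = 750.067
Σ(x−M)² = 1871816.93; s = √(1871816.93/14) = 365.652
Cutoffs: 750.067 ± 3·365.652 → [-346.9, 1847.0]
Outside: 2033 → excluded.
Retained (n=14): Σ = 9218, mean = 9218/14 = 658.429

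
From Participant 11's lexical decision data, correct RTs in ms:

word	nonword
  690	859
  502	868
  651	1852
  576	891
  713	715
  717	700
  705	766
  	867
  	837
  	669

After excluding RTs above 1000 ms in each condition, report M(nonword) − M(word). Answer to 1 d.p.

nonword: exclude 1852
M(word) = 4554/7 = 650.571
M(nonword) = 7172/9 = 796.889
Difference = 796.889 − 650.571 = 146.317 ms

146.3 ms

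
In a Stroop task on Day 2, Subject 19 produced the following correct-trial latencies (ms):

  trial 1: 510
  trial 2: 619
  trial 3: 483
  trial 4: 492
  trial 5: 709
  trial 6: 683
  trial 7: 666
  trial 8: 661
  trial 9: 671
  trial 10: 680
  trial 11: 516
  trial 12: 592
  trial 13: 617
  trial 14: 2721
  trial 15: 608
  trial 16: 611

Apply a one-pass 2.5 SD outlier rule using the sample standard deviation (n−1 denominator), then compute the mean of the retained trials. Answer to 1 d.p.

n = 16, ΣRT = 11839, M = 739.938
Σ(x−M)² = 4265016.94; s = √(4265016.94/15) = 533.230
Cutoffs: 739.938 ± 2.5·533.230 → [-593.1, 2073.0]
Outside: 2721 → excluded.
Retained (n=15): Σ = 9118, mean = 9118/15 = 607.867

607.9 ms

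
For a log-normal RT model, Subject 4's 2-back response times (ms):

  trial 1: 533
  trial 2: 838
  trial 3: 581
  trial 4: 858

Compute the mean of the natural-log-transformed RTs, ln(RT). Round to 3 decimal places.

ln(RT): 6.2785, 6.7310, 6.3648, 6.7546
Σ ln(RT) = 26.1289
Mean = 26.1289/4 = 6.53222

6.532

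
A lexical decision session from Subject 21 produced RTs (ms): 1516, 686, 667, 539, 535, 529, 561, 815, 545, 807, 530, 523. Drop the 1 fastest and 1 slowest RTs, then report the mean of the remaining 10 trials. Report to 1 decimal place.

621.4 ms

Sorted: 523, 529, 530, 535, 539, 545, 561, 667, 686, 807, 815, 1516
Drop lowest 1 (523) and highest 1 (1516)
Remaining (n=10): Σ = 6214, mean = 6214/10 = 621.400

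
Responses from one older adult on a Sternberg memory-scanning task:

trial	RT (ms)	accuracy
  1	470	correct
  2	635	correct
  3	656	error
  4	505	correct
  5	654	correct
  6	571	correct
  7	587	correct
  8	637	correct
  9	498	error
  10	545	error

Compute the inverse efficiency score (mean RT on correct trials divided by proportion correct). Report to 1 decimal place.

828.4 ms

Correct trials (n=7): 470, 635, 505, 654, 571, 587, 637
Mean correct RT = 4059/7 = 579.8571 ms
Proportion correct = 7/10
IES = 579.8571 / (7/10) = 828.367 ms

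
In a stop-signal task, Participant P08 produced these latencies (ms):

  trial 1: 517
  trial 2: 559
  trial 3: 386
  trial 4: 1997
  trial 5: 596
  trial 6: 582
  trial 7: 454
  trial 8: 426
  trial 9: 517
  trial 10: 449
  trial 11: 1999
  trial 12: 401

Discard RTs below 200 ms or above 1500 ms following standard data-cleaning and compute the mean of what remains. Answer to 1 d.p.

Excluded: 1997, 1999
Retained (n=10): Σ = 4887
Mean = 4887/10 = 488.7000

488.7 ms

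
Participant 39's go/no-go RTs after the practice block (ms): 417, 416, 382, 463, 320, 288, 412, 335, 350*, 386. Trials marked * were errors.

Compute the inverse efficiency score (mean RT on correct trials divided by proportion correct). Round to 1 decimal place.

422.1 ms

Correct trials (n=9): 417, 416, 382, 463, 320, 288, 412, 335, 386
Mean correct RT = 3419/9 = 379.8889 ms
Proportion correct = 9/10
IES = 379.8889 / (9/10) = 422.099 ms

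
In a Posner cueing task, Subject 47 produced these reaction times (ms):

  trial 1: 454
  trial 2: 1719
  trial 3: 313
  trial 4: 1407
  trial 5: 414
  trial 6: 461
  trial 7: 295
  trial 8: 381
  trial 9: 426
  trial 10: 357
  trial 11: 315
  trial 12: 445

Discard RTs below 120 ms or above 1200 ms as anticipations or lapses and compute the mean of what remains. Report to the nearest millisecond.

Excluded: 1407, 1719
Retained (n=10): Σ = 3861
Mean = 3861/10 = 386.1000

386 ms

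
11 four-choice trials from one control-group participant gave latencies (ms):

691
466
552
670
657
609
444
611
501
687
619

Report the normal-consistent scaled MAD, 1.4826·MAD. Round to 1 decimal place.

87.5 ms

Sorted: 444, 466, 501, 552, 609, 611, 619, 657, 670, 687, 691 → median = 611
|x − 611| sorted: 0, 2, 8, 46, 59, 59, 76, 80, 110, 145, 167 → MAD = 59
Robust SD ≈ 1.4826 × 59 = 87.473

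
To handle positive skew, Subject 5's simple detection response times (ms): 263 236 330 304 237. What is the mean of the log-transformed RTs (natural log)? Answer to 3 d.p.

5.604

ln(RT): 5.5722, 5.4638, 5.7991, 5.7170, 5.4681
Σ ln(RT) = 28.0202
Mean = 28.0202/5 = 5.60403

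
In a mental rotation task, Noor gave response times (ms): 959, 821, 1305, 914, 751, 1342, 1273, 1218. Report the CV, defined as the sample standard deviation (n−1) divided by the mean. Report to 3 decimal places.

0.221

n = 8, Σ = 8583, M = 1072.8750
Σ(x−M)² = 392674.875; s = √(392674.875/7) = 236.8468
CV = 236.8468 / 1072.8750 = 0.22076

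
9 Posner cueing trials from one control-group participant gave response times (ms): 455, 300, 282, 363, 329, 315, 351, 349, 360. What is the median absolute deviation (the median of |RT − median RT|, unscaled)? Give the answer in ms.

Sorted: 282, 300, 315, 329, 349, 351, 360, 363, 455 → median = 349
|x − 349|: 106, 49, 67, 14, 20, 34, 2, 0, 11
Sorted deviations: 0, 2, 11, 14, 20, 34, 49, 67, 106 → MAD = 20

20 ms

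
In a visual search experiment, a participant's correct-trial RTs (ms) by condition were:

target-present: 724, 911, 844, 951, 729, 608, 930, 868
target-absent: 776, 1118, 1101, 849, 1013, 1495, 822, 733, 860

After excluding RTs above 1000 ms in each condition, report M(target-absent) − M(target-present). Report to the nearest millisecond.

-13 ms

target-absent: exclude 1118, 1101, 1013, 1495
M(target-present) = 6565/8 = 820.625
M(target-absent) = 4040/5 = 808.000
Difference = 808.000 − 820.625 = -12.625 ms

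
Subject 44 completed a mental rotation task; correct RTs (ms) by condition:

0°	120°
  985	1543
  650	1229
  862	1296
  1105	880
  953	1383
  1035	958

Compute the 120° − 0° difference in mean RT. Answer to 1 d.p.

283.2 ms

M(0°) = 5590/6 = 931.667
M(120°) = 7289/6 = 1214.833
Difference = 1214.833 − 931.667 = 283.167 ms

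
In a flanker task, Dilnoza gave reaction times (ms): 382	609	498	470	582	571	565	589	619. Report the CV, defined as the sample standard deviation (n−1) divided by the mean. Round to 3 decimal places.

0.143

n = 9, Σ = 4885, M = 542.7778
Σ(x−M)² = 48311.556; s = √(48311.556/8) = 77.7106
CV = 77.7106 / 542.7778 = 0.14317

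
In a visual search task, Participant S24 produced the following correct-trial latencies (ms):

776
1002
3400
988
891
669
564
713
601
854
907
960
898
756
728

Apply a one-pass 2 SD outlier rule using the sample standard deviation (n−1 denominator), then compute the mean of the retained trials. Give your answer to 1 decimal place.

807.6 ms

n = 15, ΣRT = 14707, M = 980.467
Σ(x−M)² = 6533197.73; s = √(6533197.73/14) = 683.123
Cutoffs: 980.467 ± 2·683.123 → [-385.8, 2346.7]
Outside: 3400 → excluded.
Retained (n=14): Σ = 11307, mean = 11307/14 = 807.643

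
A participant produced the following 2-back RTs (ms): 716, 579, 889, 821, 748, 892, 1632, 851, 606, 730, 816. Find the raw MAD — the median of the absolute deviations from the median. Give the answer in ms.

76 ms

Sorted: 579, 606, 716, 730, 748, 816, 821, 851, 889, 892, 1632 → median = 816
|x − 816|: 100, 237, 73, 5, 68, 76, 816, 35, 210, 86, 0
Sorted deviations: 0, 5, 35, 68, 73, 76, 86, 100, 210, 237, 816 → MAD = 76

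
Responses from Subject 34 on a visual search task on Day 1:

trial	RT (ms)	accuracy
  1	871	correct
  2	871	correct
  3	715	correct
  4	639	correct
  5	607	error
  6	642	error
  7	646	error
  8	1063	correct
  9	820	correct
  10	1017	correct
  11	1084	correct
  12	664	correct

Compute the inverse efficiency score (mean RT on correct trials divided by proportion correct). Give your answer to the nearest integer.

Correct trials (n=9): 871, 871, 715, 639, 1063, 820, 1017, 1084, 664
Mean correct RT = 7744/9 = 860.4444 ms
Proportion correct = 9/12
IES = 860.4444 / (9/12) = 1147.259 ms

1147 ms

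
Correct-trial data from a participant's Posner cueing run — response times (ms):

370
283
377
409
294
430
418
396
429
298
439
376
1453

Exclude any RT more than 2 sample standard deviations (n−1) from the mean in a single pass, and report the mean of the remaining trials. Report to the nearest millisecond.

377 ms

n = 13, ΣRT = 5972, M = 459.385
Σ(x−M)² = 1103981.08; s = √(1103981.08/12) = 303.312
Cutoffs: 459.385 ± 2·303.312 → [-147.2, 1066.0]
Outside: 1453 → excluded.
Retained (n=12): Σ = 4519, mean = 4519/12 = 376.583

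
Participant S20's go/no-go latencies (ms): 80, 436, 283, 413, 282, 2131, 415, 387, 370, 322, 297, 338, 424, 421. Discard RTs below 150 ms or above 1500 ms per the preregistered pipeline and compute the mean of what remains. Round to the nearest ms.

366 ms

Excluded: 80, 2131
Retained (n=12): Σ = 4388
Mean = 4388/12 = 365.6667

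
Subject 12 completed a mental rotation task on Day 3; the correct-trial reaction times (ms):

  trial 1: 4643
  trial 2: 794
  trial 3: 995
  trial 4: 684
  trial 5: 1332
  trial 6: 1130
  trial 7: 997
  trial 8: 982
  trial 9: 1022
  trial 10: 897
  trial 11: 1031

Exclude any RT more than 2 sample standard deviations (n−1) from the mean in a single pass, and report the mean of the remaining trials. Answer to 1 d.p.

n = 11, ΣRT = 14507, M = 1318.818
Σ(x−M)² = 12435181.64; s = √(12435181.64/10) = 1115.131
Cutoffs: 1318.818 ± 2·1115.131 → [-911.4, 3549.1]
Outside: 4643 → excluded.
Retained (n=10): Σ = 9864, mean = 9864/10 = 986.400

986.4 ms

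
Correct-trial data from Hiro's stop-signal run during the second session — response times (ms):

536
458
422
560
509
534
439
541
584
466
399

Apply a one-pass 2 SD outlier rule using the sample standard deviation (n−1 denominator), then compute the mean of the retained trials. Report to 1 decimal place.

n = 11, ΣRT = 5448, M = 495.273
Σ(x−M)² = 37550.18; s = √(37550.18/10) = 61.278
Cutoffs: 495.273 ± 2·61.278 → [372.7, 617.8]
No RTs fall outside the cutoffs; all 11 retained. Mean = 5448/11 = 495.273

495.3 ms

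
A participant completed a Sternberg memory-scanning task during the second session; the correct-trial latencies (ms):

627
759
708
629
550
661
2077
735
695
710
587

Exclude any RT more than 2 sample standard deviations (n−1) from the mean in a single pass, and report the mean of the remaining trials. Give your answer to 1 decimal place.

n = 11, ΣRT = 8738, M = 794.364
Σ(x−M)² = 1850234.55; s = √(1850234.55/10) = 430.144
Cutoffs: 794.364 ± 2·430.144 → [-65.9, 1654.7]
Outside: 2077 → excluded.
Retained (n=10): Σ = 6661, mean = 6661/10 = 666.100

666.1 ms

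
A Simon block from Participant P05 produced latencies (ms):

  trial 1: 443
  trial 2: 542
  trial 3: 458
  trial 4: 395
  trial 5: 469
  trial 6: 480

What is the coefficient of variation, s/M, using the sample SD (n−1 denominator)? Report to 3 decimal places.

0.104

n = 6, Σ = 2787, M = 464.5000
Σ(x−M)² = 11601.500; s = √(11601.500/5) = 48.1695
CV = 48.1695 / 464.5000 = 0.10370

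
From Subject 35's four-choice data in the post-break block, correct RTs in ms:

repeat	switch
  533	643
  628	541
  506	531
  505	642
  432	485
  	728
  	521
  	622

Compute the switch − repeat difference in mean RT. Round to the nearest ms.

68 ms

M(repeat) = 2604/5 = 520.800
M(switch) = 4713/8 = 589.125
Difference = 589.125 − 520.800 = 68.325 ms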